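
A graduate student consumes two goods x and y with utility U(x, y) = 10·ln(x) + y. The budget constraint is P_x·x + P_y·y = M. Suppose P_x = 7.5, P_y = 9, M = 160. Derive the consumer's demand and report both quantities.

MU_x = 10/x, MU_y = 1. Tangency: 10/x = P_x/P_y.
So x*(P_x,P_y) = 10·P_y/P_x, independent of income; and y* = (M − 10·P_y)/P_y.
At the given prices: x* = 10·9/7.5 = 12, and y* = 7.7778.

x* = 12, y* = 7.7778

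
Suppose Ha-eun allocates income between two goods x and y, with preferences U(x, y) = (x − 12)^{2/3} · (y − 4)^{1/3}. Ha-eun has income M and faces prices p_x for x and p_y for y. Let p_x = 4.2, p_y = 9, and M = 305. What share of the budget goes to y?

MRS = 2·(y−4)/(x−12). Tangency with p_x/p_y gives y−4 = (1/2)·(p_x/p_y)·(x−12).
Substituting into the budget: x* = 12 + 2/3·(M − 12·p_x − 4·p_y)/p_x, and y* = 4 + 1/3·(…)/p_y.
Discretionary income = 305 − 12·4.2 − 4·9 = 218.6; x* = 12 + 2/3·218.6/4.2 = 46.6984; y* = 4 + 1/3·218.6/9 = 12.0963.
Expenditure on y: 9·12.0963 = 108.8667; share = 0.3569.

share on y = 0.3569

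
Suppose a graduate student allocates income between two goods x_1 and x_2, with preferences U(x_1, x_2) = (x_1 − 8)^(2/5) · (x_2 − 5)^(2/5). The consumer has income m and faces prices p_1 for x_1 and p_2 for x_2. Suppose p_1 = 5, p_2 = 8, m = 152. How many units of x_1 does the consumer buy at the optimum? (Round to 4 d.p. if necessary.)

This is Cobb-Douglas in (x_1−8, x_2−5): tangency gives 0.4·p_2·(x_2−5) = 0.4·p_1·(x_1−8).
Substituting into the budget: x_1* = 8 + 0.5·(m − 8·p_1 − 5·p_2)/p_1, and x_2* = 5 + 0.5·(…)/p_2.
Discretionary income = 152 − 8·5 − 5·8 = 72; x_1* = 8 + 0.5·72/5 = 15.2.

x_1* = 15.2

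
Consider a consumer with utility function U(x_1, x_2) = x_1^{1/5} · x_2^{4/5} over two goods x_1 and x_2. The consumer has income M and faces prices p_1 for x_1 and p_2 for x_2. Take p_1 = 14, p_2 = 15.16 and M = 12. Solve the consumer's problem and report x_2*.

x_2* = 0.6332

MU_x_1/MU_x_2 = (0.2·x_2)/(0.8·x_1); tangency sets this equal to p_1/p_2.
So 0.2·p_2·x_2 = 0.8·p_1·x_1; combined with the budget, a share 0.2 of income goes to x_1.
Demand: x_1*(p_1,p_2,M) = 0.2·M/p_1 and x_2* = 0.8·M/p_2.
At p_1=14, p_2=15.16, M=12: x_2* = 0.8·12/15.16 = 0.6332.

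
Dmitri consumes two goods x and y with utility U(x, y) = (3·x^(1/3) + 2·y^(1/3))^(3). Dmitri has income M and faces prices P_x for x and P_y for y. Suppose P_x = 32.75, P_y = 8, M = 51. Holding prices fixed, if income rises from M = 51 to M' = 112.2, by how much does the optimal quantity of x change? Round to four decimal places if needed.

Δx* = 0.8893

MU_x ∝ 3·x^(-2/3), MU_y ∝ 2·y^(-2/3), so MRS = (3/2)·(y/x)^(2/3) = P_x/P_y.
Hence y/x = ((2/3)·P_x/P_y)^(1/(2/3)), i.e. raised to the 1.5 power.
Substitute y = (y/x)·x into the budget: x* = M/(P_x + P_y·(y/x)).
Numerically y/x = 4.508635, so x* = 51/(32.75 + 8·4.508635) = 0.7411.
At M' = 112.2: x* = 1.6304. Change: 1.6304 − 0.7411 = 0.8893.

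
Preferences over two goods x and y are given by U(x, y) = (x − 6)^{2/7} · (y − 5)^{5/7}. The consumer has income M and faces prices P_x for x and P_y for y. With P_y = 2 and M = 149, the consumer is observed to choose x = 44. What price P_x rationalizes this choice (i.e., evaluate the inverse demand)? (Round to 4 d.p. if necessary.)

Let x' = x−6, y' = y−5. MRS = (2/5)·y'/x' = P_x/P_y.
Substituting into the budget: x* = 6 + 2/7·(M − 6·P_x − 5·P_y)/P_x, and y* = 5 + 5/7·(…)/P_y.
Set x* = 44 in the demand function and solve for P_x: P_x = 1.

P_x = 1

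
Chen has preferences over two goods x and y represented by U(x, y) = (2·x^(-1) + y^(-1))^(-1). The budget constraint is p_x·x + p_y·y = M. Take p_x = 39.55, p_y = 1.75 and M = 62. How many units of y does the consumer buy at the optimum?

With the ratio pinned down, the budget gives x* = M/(p_x + p_y·(y/x)) and y* = (y/x)·x*.
Numerically y/x = 3.361547, so x* = 62/(39.55 + 1.75·3.361547) = 1.3647 and y* = 3.361547·1.3647 = 4.5874.

y* = 4.5874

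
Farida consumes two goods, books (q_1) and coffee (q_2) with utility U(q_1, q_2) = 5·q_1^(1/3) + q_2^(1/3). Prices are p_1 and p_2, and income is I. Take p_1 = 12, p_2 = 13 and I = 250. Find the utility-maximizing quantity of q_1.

MRS = MU_q_1/MU_q_2 = 5·(q_2/q_1)^(2/3). Set equal to p_1/p_2.
Hence q_2/q_1 = ((1/5)·p_1/p_2)^(1/(2/3)), i.e. raised to the 1.5 power.
Substitute q_2 = (q_2/q_1)·q_1 into the budget: q_1* = I/(p_1 + p_2·(q_2/q_1)).
Numerically q_2/q_1 = 0.079323, so q_1* = 250/(12 + 13·0.079323) = 19.1847.

q_1* = 19.1847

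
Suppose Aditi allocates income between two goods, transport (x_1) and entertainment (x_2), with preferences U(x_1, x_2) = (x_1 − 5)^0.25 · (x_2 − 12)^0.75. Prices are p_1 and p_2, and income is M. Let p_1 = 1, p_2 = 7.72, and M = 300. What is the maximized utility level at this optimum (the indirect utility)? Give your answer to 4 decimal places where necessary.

V = 24.8996

Let x_1' = x_1−5, x_2' = x_2−12. MRS = (1/3)·x_2'/x_1' = p_1/p_2.
Substituting into the budget: x_1* = 5 + 0.25·(M − 5·p_1 − 12·p_2)/p_1, and x_2* = 12 + 0.75·(…)/p_2.
Discretionary income = 300 − 5·1 − 12·7.72 = 202.36; x_1* = 5 + 0.25·202.36/1 = 55.59; x_2* = 12 + 0.75·202.36/7.72 = 31.6593.
Utility at the optimum: U(55.59, 31.6593) = 24.8996.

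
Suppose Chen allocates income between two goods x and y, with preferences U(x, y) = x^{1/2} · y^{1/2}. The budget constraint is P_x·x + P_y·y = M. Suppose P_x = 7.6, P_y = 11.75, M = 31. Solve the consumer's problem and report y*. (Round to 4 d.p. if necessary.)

Tangency: MRS = y/x = P_x/P_y.
Rearranging, P_y·y = P_x·x. Substituting into the budget gives P_x·x·(1 + 1) = M.
Demand: x*(P_x,P_y,M) = 0.5·M/P_x and y* = 0.5·M/P_y.
At P_x=7.6, P_y=11.75, M=31: y* = 0.5·31/11.75 = 1.3191.

y* = 1.3191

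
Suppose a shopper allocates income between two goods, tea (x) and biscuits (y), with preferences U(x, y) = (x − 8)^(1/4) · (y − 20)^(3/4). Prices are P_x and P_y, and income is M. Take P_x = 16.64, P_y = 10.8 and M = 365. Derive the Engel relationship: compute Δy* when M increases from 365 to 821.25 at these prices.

Δy* = 31.684

Let x' = x−8, y' = y−20. MRS = (1/3)·y'/x' = P_x/P_y.
After buying the subsistence bundle (8, 20), a share 0.25 of the remaining income goes to x: x* = 8 + 0.25·(M − 8P_x − 20P_y)/P_x.
Discretionary income = 365 − 8·16.64 − 20·10.8 = 15.88; y* = 20 + 0.75·15.88/10.8 = 21.1028.
At M' = 821.25: y* = 52.7868. Change: 52.7868 − 21.1028 = 31.684.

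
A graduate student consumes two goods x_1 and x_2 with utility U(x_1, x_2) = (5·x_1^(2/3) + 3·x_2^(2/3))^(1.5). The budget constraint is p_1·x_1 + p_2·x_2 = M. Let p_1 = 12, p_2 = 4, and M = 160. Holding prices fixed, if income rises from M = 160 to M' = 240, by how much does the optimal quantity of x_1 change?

Δx_1* = 2.2645

From the CES first-order condition, (5/3)·(x_2/x_1)^(1/3) = p_1/p_2.
Solve for the ratio: x_2/x_1 = [(3/5)·p_1/p_2]^(3).
With the ratio pinned down, the budget gives x_1* = M/(p_1 + p_2·(x_2/x_1)) and x_2* = (x_2/x_1)·x_1*.
Numerically x_2/x_1 = 5.832, so x_1* = 160/(12 + 4·5.832) = 4.529.
At M' = 240: x_1* = 6.7935. Change: 6.7935 − 4.529 = 2.2645.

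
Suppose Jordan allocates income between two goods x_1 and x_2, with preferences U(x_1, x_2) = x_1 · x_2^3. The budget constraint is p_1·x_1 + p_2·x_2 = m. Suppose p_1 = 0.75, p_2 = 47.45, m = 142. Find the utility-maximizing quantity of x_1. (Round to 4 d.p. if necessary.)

The MRS is (1/3)·x_2/x_1. Set MRS = p_1/p_2.
Rearranging, p_2·x_2 = 3·p_1·x_1. Substituting into the budget gives p_1·x_1·(1 + 3) = m.
Demand: x_1*(p_1,p_2,m) = 0.25·m/p_1 and x_2* = 0.75·m/p_2.
At p_1=0.75, p_2=47.45, m=142: x_1* = 0.25·142/0.75 = 47.3333.

x_1* = 47.3333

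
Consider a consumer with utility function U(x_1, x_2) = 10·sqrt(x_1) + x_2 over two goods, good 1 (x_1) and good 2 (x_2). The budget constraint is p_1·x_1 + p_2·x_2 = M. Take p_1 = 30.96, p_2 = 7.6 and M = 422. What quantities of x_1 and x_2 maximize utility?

Set MRS = p_1/p_2: 5·x_1^(−1/2) = p_1/p_2.
Solve: √x_1 = 5·p_2/p_1, so x_1*(p_1,p_2) = (5·p_2/p_1)², and x_2* = (M − p_1·x_1*)/p_2.
Plugging in: x_1* = (5·7.6/30.96)² = 1.5065, x_2* = 49.3894.

x_1* = 1.5065, x_2* = 49.3894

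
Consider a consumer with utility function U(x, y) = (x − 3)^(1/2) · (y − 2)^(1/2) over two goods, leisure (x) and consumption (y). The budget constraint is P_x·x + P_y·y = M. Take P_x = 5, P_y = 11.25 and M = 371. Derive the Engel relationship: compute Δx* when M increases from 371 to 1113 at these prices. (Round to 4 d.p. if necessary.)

Δx* = 74.2

Substituting into the budget: x* = 3 + 0.5·(M − 3·P_x − 2·P_y)/P_x, and y* = 2 + 0.5·(…)/P_y.
Discretionary income = 371 − 3·5 − 2·11.25 = 333.5; x* = 3 + 0.5·333.5/5 = 36.35.
At M' = 1113: x* = 110.55. Change: 110.55 − 36.35 = 74.2.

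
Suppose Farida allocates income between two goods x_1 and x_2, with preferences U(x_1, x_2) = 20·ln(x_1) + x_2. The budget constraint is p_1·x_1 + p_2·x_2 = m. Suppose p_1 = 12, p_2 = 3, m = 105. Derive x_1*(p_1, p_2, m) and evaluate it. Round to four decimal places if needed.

x_1* = 5

MU_x_1 = 20/x_1, MU_x_2 = 1. Tangency: 20/x_1 = p_1/p_2.
So x_1*(p_1,p_2) = 20·p_2/p_1, independent of income; and x_2* = (m − 20·p_2)/p_2.
At the given prices: x_1* = 20·3/12 = 5.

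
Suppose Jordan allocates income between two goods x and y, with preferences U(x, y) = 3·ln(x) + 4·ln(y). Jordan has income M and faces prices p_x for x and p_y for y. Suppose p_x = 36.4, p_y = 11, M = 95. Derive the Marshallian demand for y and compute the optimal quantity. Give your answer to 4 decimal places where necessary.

y* = 4.9351

Tangency: MRS = (3/4)·y/x = p_x/p_y.
So 3·p_y·y = 4·p_x·x; combined with the budget, a share 3/7 of income goes to x.
Demand: x*(p_x,p_y,M) = 3/7·M/p_x and y* = 4/7·M/p_y.
At p_x=36.4, p_y=11, M=95: y* = 4/7·95/11 = 4.9351.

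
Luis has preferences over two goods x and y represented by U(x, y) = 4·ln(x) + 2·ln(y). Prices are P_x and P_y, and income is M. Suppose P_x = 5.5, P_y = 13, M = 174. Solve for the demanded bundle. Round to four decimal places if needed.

x* = 21.0909, y* = 4.4615

The MRS is 2·y/x. Set MRS = P_x/P_y.
So 4·P_y·y = 2·P_x·x; combined with the budget, a share 2/3 of income goes to x.
Demand: x*(P_x,P_y,M) = 2/3·M/P_x and y* = 1/3·M/P_y.
At P_x=5.5, P_y=13, M=174: x* = 2/3·174/5.5 = 21.0909, y* = 4.4615.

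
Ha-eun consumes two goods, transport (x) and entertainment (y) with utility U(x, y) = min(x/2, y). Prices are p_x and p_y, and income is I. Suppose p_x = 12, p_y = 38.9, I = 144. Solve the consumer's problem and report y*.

y* = 2.2893

With perfect complements, no substitution: consume in ratio x:y = 2:1.
Budget: p_x·x + p_y·(1/2)·x = I, so (2·p_x + p_y)·x = 2·I.
Demand: x*(p_x,p_y,I) = 2·I/(2·p_x + p_y), y* = I/(2·p_x + p_y).
Here 2·12 + 38.9 = 62.9, giving y* = 2.2893.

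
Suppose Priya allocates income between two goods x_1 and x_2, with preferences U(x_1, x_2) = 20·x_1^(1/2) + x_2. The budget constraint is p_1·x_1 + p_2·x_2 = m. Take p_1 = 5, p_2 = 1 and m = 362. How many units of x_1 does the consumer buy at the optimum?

x_1* = 4

Utility is quasi-linear in x_2; the FOC for x_1 is 10/√x_1 = p_1/p_2.
Solve: √x_1 = 10·p_2/p_1, so x_1*(p_1,p_2) = (10·p_2/p_1)², and x_2* = (m − p_1·x_1*)/p_2.
Plugging in: x_1* = (10·1/5)² = 4.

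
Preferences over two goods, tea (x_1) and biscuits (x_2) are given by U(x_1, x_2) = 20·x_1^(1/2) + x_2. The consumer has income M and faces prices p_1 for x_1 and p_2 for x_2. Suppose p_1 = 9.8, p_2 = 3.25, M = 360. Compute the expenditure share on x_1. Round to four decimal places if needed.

share on x_1 = 0.2994

Set MRS = p_1/p_2: 10·x_1^(−1/2) = p_1/p_2.
Solve: √x_1 = 10·p_2/p_1, so x_1*(p_1,p_2) = (10·p_2/p_1)², and x_2* = (M − p_1·x_1*)/p_2.
Plugging in: x_1* = (10·3.25/9.8)² = 10.998, x_2* = 77.606.
Expenditure on x_1: 9.8·10.998 = 107.7806; share = 0.2994.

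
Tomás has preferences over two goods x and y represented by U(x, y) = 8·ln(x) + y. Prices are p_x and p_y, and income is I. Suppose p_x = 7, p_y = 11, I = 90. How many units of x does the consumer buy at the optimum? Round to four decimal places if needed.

MU_x = 8/x, MU_y = 1. Tangency: 8/x = p_x/p_y.
So x*(p_x,p_y) = 8·p_y/p_x, independent of income; and y* = (I − 8·p_y)/p_y.
At the given prices: x* = 8·11/7 = 12.5714.

x* = 12.5714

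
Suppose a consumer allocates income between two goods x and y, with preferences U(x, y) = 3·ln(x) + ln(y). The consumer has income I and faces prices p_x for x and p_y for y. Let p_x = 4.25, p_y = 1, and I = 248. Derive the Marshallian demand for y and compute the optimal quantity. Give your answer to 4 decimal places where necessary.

Tangency: MRS = 3·y/x = p_x/p_y.
So 3·p_y·y = p_x·x; combined with the budget, a share 0.75 of income goes to x.
Demand: x*(p_x,p_y,I) = 0.75·I/p_x and y* = 0.25·I/p_y.
At p_x=4.25, p_y=1, I=248: y* = 0.25·248/1 = 62.

y* = 62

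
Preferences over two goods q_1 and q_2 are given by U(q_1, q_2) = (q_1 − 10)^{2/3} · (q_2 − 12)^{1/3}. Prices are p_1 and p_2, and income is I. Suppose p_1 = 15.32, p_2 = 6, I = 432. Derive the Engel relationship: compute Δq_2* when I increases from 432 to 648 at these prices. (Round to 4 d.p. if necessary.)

Δq_2* = 12

Let q_1' = q_1−10, q_2' = q_2−12. MRS = 2·q_2'/q_1' = p_1/p_2.
After buying the subsistence bundle (10, 12), a share 2/3 of the remaining income goes to q_1: q_1* = 10 + 2/3·(I − 10p_1 − 12p_2)/p_1.
Discretionary income = 432 − 10·15.32 − 12·6 = 206.8; q_2* = 12 + 1/3·206.8/6 = 23.4889.
At I' = 648: q_2* = 35.4889. Change: 35.4889 − 23.4889 = 12.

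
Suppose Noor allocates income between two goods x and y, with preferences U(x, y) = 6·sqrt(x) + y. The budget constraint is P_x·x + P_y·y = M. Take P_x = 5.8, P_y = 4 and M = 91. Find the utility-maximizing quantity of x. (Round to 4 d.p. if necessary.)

Thus x* = (3·P_y/P_x)² — independent of M — with the rest of income spent on y.
Plugging in: x* = (3·4/5.8)² = 4.2806.

x* = 4.2806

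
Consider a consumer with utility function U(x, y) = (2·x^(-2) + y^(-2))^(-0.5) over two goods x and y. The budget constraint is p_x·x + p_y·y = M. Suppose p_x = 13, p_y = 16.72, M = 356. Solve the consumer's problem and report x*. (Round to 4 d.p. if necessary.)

MRS = MU_x/MU_y = 2·(y/x)^(3). Set equal to p_x/p_y.
Hence y/x = ((1/2)·p_x/p_y)^(1/(3)), i.e. raised to the 1/3 power.
Substitute y = (y/x)·x into the budget: x* = M/(p_x + p_y·(y/x)).
Numerically y/x = 0.729837, so x* = 356/(13 + 16.72·0.729837) = 14.1254.

x* = 14.1254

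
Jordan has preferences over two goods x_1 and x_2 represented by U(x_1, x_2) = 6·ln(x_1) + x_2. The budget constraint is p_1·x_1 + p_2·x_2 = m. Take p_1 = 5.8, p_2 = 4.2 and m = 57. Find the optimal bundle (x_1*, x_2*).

Set MRS = p_1/p_2: (6/x_1)/1 = p_1/p_2.
So x_1*(p_1,p_2) = 6·p_2/p_1, independent of income; and x_2* = (m − 6·p_2)/p_2.
At the given prices: x_1* = 6·4.2/5.8 = 4.3448, and x_2* = 7.5714.

x_1* = 4.3448, x_2* = 7.5714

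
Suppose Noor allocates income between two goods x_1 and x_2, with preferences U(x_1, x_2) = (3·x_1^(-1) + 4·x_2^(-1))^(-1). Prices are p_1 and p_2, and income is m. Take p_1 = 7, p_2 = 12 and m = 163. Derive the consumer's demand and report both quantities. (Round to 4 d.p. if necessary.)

x_1* = 9.2703, x_2* = 8.1756

From the CES first-order condition, (3/4)·(x_2/x_1)^(2) = p_1/p_2.
Solve for the ratio: x_2/x_1 = [(4/3)·p_1/p_2]^(0.5).
Substitute x_2 = (x_2/x_1)·x_1 into the budget: x_1* = m/(p_1 + p_2·(x_2/x_1)).
Numerically x_2/x_1 = 0.881917, so x_1* = 163/(7 + 12·0.881917) = 9.2703 and x_2* = 0.881917·9.2703 = 8.1756.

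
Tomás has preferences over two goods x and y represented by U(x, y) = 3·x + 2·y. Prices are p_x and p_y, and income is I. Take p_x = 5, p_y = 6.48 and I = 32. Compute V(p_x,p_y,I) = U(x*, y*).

V = 19.2

Linear utility — the consumer picks whichever good has higher MU/price: 3/5 = 0.6 vs 2/6.48 = 0.3086.
x gives more utility per dollar, so spend all income on x: x* = I/p_x, y* = 0.
Numerically: x* = 6.4, y* = 0.
Utility at the optimum: U(6.4, 0) = 19.2.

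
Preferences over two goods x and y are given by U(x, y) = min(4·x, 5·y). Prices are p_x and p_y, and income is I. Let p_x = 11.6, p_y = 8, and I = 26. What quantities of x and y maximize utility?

x* = 1.4444, y* = 1.1556

With perfect complements, no substitution: consume in ratio x:y = 5:4.
Budget: p_x·x + p_y·(4/5)·x = I, so (5·p_x + 4·p_y)·x = 5·I.
Demand: x*(p_x,p_y,I) = 5·I/(5·p_x + 4·p_y), y* = 4·I/(5·p_x + 4·p_y).
Here 5·11.6 + 4·8 = 90, giving x* = 1.4444 and y* = 1.1556.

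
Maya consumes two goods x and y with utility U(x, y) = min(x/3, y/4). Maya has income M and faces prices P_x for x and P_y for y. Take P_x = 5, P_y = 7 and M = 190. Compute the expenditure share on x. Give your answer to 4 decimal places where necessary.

With perfect complements, no substitution: consume in ratio x:y = 3:4.
Budget: P_x·x + P_y·(4/3)·x = M, so (3·P_x + 4·P_y)·x = 3·M.
Demand: x*(P_x,P_y,M) = 3·M/(3·P_x + 4·P_y), y* = 4·M/(3·P_x + 4·P_y).
Here 3·5 + 4·7 = 43, giving x* = 13.2558 and y* = 17.6744.
Expenditure on x: 5·13.2558 = 66.2791; share = 0.3488.

share on x = 0.3488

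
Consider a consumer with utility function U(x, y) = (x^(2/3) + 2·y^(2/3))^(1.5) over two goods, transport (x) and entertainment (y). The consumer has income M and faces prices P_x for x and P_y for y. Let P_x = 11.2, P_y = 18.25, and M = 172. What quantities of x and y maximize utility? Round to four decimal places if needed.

MU_x ∝ x^(-1/3), MU_y ∝ 2·y^(-1/3), so MRS = (1/2)·(y/x)^(1/3) = P_x/P_y.
Hence y/x = (2·P_x/P_y)^(1/(1/3)), i.e. raised to the 3 power.
Substitute y = (y/x)·x into the budget: x* = M/(P_x + P_y·(y/x)).
Numerically y/x = 1.849079, so x* = 172/(11.2 + 18.25·1.849079) = 3.8268 and y* = 1.849079·3.8268 = 7.0761.

x* = 3.8268, y* = 7.0761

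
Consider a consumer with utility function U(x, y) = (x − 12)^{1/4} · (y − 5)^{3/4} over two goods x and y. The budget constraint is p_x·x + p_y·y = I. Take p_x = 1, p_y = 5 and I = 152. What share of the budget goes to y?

This is Cobb-Douglas in (x−12, y−5): tangency gives 0.25·p_y·(y−5) = 0.75·p_x·(x−12).
After buying the subsistence bundle (12, 5), a share 0.25 of the remaining income goes to x: x* = 12 + 0.25·(I − 12p_x − 5p_y)/p_x.
Discretionary income = 152 − 12·1 − 5·5 = 115; x* = 12 + 0.25·115/1 = 40.75; y* = 5 + 0.75·115/5 = 22.25.
Expenditure on y: 5·22.25 = 111.25; share = 0.7319.

share on y = 0.7319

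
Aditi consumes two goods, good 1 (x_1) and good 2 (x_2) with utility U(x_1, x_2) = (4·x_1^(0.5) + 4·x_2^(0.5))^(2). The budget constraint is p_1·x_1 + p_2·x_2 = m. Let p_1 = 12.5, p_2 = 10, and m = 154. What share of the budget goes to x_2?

share on x_2 = 0.5556

MU_x_1 ∝ 4·x_1^(-0.5), MU_x_2 ∝ 4·x_2^(-0.5), so MRS = (x_2/x_1)^(0.5) = p_1/p_2.
Hence x_2/x_1 = (p_1/p_2)^(1/(0.5)), i.e. raised to the 2 power.
With the ratio pinned down, the budget gives x_1* = m/(p_1 + p_2·(x_2/x_1)) and x_2* = (x_2/x_1)·x_1*.
Numerically x_2/x_1 = 1.5625, so x_1* = 154/(12.5 + 10·1.5625) = 5.4756 and x_2* = 1.5625·5.4756 = 8.5556.
Expenditure on x_2: 10·8.5556 = 85.5556; share = 0.5556.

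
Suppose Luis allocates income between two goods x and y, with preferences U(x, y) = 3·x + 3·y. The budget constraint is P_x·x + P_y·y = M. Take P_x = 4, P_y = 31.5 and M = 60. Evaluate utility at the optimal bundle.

x gives more utility per dollar, so spend all income on x: x* = M/P_x, y* = 0.
Numerically: x* = 15, y* = 0.
Utility at the optimum: U(15, 0) = 45.

V = 45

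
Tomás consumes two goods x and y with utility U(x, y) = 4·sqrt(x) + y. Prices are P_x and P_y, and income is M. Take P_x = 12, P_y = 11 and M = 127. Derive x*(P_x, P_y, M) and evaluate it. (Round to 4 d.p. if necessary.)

Set MRS = P_x/P_y: 2·x^(−1/2) = P_x/P_y.
Thus x* = (2·P_y/P_x)² — independent of M — with the rest of income spent on y.
Plugging in: x* = (2·11/12)² = 3.3611.

x* = 3.3611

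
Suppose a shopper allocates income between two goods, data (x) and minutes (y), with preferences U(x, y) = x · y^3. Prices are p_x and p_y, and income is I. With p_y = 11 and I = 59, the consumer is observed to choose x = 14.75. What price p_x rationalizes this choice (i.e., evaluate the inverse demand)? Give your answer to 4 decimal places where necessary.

p_x = 1

MU_x/MU_y = (y)/(3·x); tangency sets this equal to p_x/p_y.
So p_y·y = 3·p_x·x; combined with the budget, a share 0.25 of income goes to x.
Demand: x*(p_x,p_y,I) = 0.25·I/p_x and y* = 0.75·I/p_y.
Set x* = 14.75 in the demand function and solve for p_x: p_x = 1.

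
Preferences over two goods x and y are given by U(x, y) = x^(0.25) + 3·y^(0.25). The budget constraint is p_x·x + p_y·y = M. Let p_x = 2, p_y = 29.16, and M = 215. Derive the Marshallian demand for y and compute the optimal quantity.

With the ratio pinned down, the budget gives x* = M/(p_x + p_y·(y/x)) and y* = (y/x)·x*.
Numerically y/x = 0.121474, so x* = 215/(2 + 29.16·0.121474) = 38.7933 and y* = 0.121474·38.7933 = 4.7124.

y* = 4.7124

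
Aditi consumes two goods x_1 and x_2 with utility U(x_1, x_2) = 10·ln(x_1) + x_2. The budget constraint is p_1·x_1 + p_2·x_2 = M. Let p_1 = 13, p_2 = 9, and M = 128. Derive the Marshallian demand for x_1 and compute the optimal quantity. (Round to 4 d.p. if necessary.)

x_1* = 6.9231

Set MRS = p_1/p_2: (10/x_1)/1 = p_1/p_2.
So x_1*(p_1,p_2) = 10·p_2/p_1, independent of income; and x_2* = (M − 10·p_2)/p_2.
At the given prices: x_1* = 10·9/13 = 6.9231.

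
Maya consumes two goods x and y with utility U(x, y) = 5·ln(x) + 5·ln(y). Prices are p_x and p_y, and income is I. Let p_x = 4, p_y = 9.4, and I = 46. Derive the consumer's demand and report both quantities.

x* = 5.75, y* = 2.4468

Tangency: MRS = y/x = p_x/p_y.
Rearranging, p_y·y = p_x·x. Substituting into the budget gives p_x·x·(1 + 1) = I.
Demand: x*(p_x,p_y,I) = 0.5·I/p_x and y* = 0.5·I/p_y.
At p_x=4, p_y=9.4, I=46: x* = 0.5·46/4 = 5.75, y* = 2.4468.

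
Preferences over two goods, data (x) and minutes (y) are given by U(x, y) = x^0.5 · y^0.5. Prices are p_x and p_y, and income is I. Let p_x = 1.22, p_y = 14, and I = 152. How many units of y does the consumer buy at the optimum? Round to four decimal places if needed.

Tangency: MRS = y/x = p_x/p_y.
So 0.5·p_y·y = 0.5·p_x·x; combined with the budget, a share 0.5 of income goes to x.
Demand: x*(p_x,p_y,I) = 0.5·I/p_x and y* = 0.5·I/p_y.
At p_x=1.22, p_y=14, I=152: y* = 0.5·152/14 = 5.4286.

y* = 5.4286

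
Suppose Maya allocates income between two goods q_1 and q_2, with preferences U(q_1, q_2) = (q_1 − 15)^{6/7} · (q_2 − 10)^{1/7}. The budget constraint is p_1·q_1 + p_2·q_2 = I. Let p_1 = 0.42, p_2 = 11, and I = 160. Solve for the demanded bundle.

q_1* = 104.1837, q_2* = 10.5675

This is Cobb-Douglas in (q_1−15, q_2−10): tangency gives 6/7·p_2·(q_2−10) = 1/7·p_1·(q_1−15).
Substituting into the budget: q_1* = 15 + 6/7·(I − 15·p_1 − 10·p_2)/p_1, and q_2* = 10 + 1/7·(…)/p_2.
Discretionary income = 160 − 15·0.42 − 10·11 = 43.7; q_1* = 15 + 6/7·43.7/0.42 = 104.1837; q_2* = 10 + 1/7·43.7/11 = 10.5675.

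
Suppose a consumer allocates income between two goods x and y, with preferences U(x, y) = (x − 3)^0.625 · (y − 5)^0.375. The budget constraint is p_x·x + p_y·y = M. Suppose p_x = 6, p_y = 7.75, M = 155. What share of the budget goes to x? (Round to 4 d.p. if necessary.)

share on x = 0.5123

Let x' = x−3, y' = y−5. MRS = (5/3)·y'/x' = p_x/p_y.
Substituting into the budget: x* = 3 + 0.625·(M − 3·p_x − 5·p_y)/p_x, and y* = 5 + 0.375·(…)/p_y.
Discretionary income = 155 − 3·6 − 5·7.75 = 98.25; x* = 3 + 0.625·98.25/6 = 13.2344; y* = 5 + 0.375·98.25/7.75 = 9.754.
Expenditure on x: 6·13.2344 = 79.4062; share = 0.5123.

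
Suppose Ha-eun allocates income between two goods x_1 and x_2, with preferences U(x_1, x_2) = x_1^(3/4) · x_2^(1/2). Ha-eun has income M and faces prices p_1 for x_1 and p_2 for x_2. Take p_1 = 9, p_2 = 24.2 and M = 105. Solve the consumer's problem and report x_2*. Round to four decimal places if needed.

x_2* = 1.7355

MU_x_1/MU_x_2 = (0.75·x_2)/(0.5·x_1); tangency sets this equal to p_1/p_2.
Rearranging, p_2·x_2 = (2/3)·p_1·x_1. Substituting into the budget gives p_1·x_1·(1 + (2/3)) = M.
Demand: x_1*(p_1,p_2,M) = 0.6·M/p_1 and x_2* = 0.4·M/p_2.
At p_1=9, p_2=24.2, M=105: x_2* = 0.4·105/24.2 = 1.7355.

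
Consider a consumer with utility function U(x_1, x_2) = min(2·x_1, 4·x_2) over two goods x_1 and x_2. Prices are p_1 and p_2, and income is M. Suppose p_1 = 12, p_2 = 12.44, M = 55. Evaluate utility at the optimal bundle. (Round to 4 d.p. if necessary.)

V = 6.0373

Leontief preferences: the optimum is at the kink where x_1/4 = x_2/2, i.e. x_2 = (1/2)·x_1.
Budget: p_1·x_1 + p_2·(1/2)·x_1 = M, so (4·p_1 + 2·p_2)·x_1 = 4·M.
Demand: x_1*(p_1,p_2,M) = 4·M/(4·p_1 + 2·p_2), x_2* = 2·M/(4·p_1 + 2·p_2).
Here 4·12 + 2·12.44 = 72.88, giving x_1* = 3.0187 and x_2* = 1.5093.
Utility at the optimum: U(3.0187, 1.5093) = 6.0373.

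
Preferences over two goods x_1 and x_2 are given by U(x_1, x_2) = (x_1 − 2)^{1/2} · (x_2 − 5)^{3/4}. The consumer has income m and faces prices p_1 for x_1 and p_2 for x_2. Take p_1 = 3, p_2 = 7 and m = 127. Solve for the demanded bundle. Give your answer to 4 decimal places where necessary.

x_1* = 13.4667, x_2* = 12.3714

Let x_1' = x_1−2, x_2' = x_2−5. MRS = (2/3)·x_2'/x_1' = p_1/p_2.
Substituting into the budget: x_1* = 2 + 0.4·(m − 2·p_1 − 5·p_2)/p_1, and x_2* = 5 + 0.6·(…)/p_2.
Discretionary income = 127 − 2·3 − 5·7 = 86; x_1* = 2 + 0.4·86/3 = 13.4667; x_2* = 5 + 0.6·86/7 = 12.3714.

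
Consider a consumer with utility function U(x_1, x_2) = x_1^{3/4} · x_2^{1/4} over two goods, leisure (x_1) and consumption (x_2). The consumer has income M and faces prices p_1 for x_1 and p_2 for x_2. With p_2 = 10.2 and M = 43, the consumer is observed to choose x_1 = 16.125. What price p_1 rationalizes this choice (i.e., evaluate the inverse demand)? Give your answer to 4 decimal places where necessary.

The MRS is 3·x_2/x_1. Set MRS = p_1/p_2.
Rearranging, p_2·x_2 = (1/3)·p_1·x_1. Substituting into the budget gives p_1·x_1·(1 + (1/3)) = M.
Demand: x_1*(p_1,p_2,M) = 0.75·M/p_1 and x_2* = 0.25·M/p_2.
Set x_1* = 16.125 in the demand function and solve for p_1: p_1 = 2.

p_1 = 2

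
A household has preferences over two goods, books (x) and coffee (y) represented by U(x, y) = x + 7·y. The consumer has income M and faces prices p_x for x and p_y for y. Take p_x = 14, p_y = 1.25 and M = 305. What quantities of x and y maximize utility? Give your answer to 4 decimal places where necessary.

Perfect substitutes: compare marginal utility per dollar. 1/p_x vs 7/p_y → 0.0714 vs 5.6.
y gives more utility per dollar, so spend all income on y: y* = M/p_y, x* = 0.
Numerically: x* = 0, y* = 244.

x* = 0, y* = 244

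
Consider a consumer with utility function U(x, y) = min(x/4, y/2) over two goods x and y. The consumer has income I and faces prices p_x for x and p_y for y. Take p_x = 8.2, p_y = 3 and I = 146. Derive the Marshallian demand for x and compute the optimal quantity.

x* = 15.0515

With perfect complements, no substitution: consume in ratio x:y = 4:2.
Budget: p_x·x + p_y·(1/2)·x = I, so (4·p_x + 2·p_y)·x = 4·I.
Demand: x*(p_x,p_y,I) = 4·I/(4·p_x + 2·p_y), y* = 2·I/(4·p_x + 2·p_y).
Here 4·8.2 + 2·3 = 38.8, giving x* = 15.0515.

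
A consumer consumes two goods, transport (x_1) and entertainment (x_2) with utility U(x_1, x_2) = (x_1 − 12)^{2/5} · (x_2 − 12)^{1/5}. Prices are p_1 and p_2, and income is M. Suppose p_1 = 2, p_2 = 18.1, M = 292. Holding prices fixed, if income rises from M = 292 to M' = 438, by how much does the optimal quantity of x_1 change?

Δx_1* = 48.6667

MRS = 2·(x_2−12)/(x_1−12). Tangency with p_1/p_2 gives x_2−12 = (1/2)·(p_1/p_2)·(x_1−12).
Substituting into the budget: x_1* = 12 + 2/3·(M − 12·p_1 − 12·p_2)/p_1, and x_2* = 12 + 1/3·(…)/p_2.
Discretionary income = 292 − 12·2 − 12·18.1 = 50.8; x_1* = 12 + 2/3·50.8/2 = 28.9333.
At M' = 438: x_1* = 77.6. Change: 77.6 − 28.9333 = 48.6667.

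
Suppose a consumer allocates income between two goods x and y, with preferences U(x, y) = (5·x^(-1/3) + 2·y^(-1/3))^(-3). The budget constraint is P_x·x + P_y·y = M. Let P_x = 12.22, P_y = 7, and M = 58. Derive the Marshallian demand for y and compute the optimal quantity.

y* = 2.522

MRS = MU_x/MU_y = (5/2)·(y/x)^(4/3). Set equal to P_x/P_y.
Solve for the ratio: y/x = [(2/5)·P_x/P_y]^(0.75).
With the ratio pinned down, the budget gives x* = M/(P_x + P_y·(y/x)) and y* = (y/x)·x*.
Numerically y/x = 0.76388, so x* = 58/(12.22 + 7·0.76388) = 3.3016 and y* = 0.76388·3.3016 = 2.522.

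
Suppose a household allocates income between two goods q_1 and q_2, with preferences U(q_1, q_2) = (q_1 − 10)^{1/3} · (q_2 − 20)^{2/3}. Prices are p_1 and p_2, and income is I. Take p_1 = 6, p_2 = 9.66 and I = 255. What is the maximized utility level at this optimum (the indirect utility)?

V = 0.1156

This is Cobb-Douglas in (q_1−10, q_2−20): tangency gives 1/3·p_2·(q_2−20) = 2/3·p_1·(q_1−10).
After buying the subsistence bundle (10, 20), a share 1/3 of the remaining income goes to q_1: q_1* = 10 + 1/3·(I − 10p_1 − 20p_2)/p_1.
Discretionary income = 255 − 10·6 − 20·9.66 = 1.8; q_1* = 10 + 1/3·1.8/6 = 10.1; q_2* = 20 + 2/3·1.8/9.66 = 20.1242.
Utility at the optimum: U(10.1, 20.1242) = 0.1156.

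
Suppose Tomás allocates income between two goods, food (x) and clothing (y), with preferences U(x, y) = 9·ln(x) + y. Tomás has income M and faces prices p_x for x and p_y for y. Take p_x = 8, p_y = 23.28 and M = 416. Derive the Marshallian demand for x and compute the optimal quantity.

Set MRS = p_x/p_y: (9/x)/1 = p_x/p_y.
So x*(p_x,p_y) = 9·p_y/p_x, independent of income; and y* = (M − 9·p_y)/p_y.
At the given prices: x* = 9·23.28/8 = 26.19.

x* = 26.19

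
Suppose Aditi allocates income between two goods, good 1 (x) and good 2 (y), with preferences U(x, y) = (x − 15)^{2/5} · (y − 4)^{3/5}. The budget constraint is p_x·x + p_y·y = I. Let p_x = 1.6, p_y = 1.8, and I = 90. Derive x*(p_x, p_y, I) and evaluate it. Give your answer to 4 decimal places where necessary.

x* = 29.7

This is Cobb-Douglas in (x−15, y−4): tangency gives 0.4·p_y·(y−4) = 0.6·p_x·(x−15).
After buying the subsistence bundle (15, 4), a share 0.4 of the remaining income goes to x: x* = 15 + 0.4·(I − 15p_x − 4p_y)/p_x.
Discretionary income = 90 − 15·1.6 − 4·1.8 = 58.8; x* = 15 + 0.4·58.8/1.6 = 29.7.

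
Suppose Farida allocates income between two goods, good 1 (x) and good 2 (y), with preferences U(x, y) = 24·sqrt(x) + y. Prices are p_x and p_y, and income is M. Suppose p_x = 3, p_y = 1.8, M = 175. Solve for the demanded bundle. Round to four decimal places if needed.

Utility is quasi-linear in y; the FOC for x is 12/√x = p_x/p_y.
Thus x* = (12·p_y/p_x)² — independent of M — with the rest of income spent on y.
Plugging in: x* = (12·1.8/3)² = 51.84, y* = 10.8222.

x* = 51.84, y* = 10.8222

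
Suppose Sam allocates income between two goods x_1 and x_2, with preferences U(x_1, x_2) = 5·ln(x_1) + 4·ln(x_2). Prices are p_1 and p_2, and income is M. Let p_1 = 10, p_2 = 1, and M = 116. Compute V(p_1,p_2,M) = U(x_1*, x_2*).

V = 25.0867

MU_x_1/MU_x_2 = (5·x_2)/(4·x_1); tangency sets this equal to p_1/p_2.
Rearranging, p_2·x_2 = (4/5)·p_1·x_1. Substituting into the budget gives p_1·x_1·(1 + (4/5)) = M.
Demand: x_1*(p_1,p_2,M) = 5/9·M/p_1 and x_2* = 4/9·M/p_2.
At p_1=10, p_2=1, M=116: x_1* = 5/9·116/10 = 6.4444, x_2* = 51.5556.
Utility at the optimum: U(6.4444, 51.5556) = 25.0867.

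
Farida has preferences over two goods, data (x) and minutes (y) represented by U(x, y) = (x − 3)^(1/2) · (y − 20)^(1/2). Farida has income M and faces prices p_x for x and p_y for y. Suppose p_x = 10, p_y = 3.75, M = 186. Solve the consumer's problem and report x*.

After buying the subsistence bundle (3, 20), a share 0.5 of the remaining income goes to x: x* = 3 + 0.5·(M − 3p_x − 20p_y)/p_x.
Discretionary income = 186 − 3·10 − 20·3.75 = 81; x* = 3 + 0.5·81/10 = 7.05.

x* = 7.05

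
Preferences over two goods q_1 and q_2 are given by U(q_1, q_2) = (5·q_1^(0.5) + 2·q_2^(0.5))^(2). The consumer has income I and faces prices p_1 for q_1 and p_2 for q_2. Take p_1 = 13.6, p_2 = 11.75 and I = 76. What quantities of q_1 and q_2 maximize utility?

q_1* = 4.715, q_2* = 1.0107

Substitute q_2 = (q_2/q_1)·q_1 into the budget: q_1* = I/(p_1 + p_2·(q_2/q_1)).
Numerically q_2/q_1 = 0.214349, so q_1* = 76/(13.6 + 11.75·0.214349) = 4.715 and q_2* = 0.214349·4.715 = 1.0107.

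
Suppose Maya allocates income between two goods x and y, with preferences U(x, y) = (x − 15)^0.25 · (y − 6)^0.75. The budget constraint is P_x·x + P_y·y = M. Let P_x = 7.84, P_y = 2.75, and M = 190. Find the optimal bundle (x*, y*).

Let x' = x−15, y' = y−6. MRS = (1/3)·y'/x' = P_x/P_y.
Substituting into the budget: x* = 15 + 0.25·(M − 15·P_x − 6·P_y)/P_x, and y* = 6 + 0.75·(…)/P_y.
Discretionary income = 190 − 15·7.84 − 6·2.75 = 55.9; x* = 15 + 0.25·55.9/7.84 = 16.7825; y* = 6 + 0.75·55.9/2.75 = 21.2455.

x* = 16.7825, y* = 21.2455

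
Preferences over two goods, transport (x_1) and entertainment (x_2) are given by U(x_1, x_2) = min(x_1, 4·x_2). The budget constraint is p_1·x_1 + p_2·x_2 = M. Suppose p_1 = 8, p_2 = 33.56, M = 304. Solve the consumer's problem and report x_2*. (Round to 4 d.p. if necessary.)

Leontief preferences: the optimum is at the kink where x_1/4 = x_2/1, i.e. x_2 = (1/4)·x_1.
Budget: p_1·x_1 + p_2·(1/4)·x_1 = M, so (4·p_1 + p_2)·x_1 = 4·M.
Demand: x_1*(p_1,p_2,M) = 4·M/(4·p_1 + p_2), x_2* = M/(4·p_1 + p_2).
Here 4·8 + 33.56 = 65.56, giving x_2* = 4.637.

x_2* = 4.637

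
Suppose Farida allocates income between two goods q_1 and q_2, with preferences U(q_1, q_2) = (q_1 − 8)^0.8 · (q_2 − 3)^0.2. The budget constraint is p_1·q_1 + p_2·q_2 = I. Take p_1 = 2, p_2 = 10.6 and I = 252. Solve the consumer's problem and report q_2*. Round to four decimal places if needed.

q_2* = 6.8528

Let q_1' = q_1−8, q_2' = q_2−3. MRS = 4·q_2'/q_1' = p_1/p_2.
After buying the subsistence bundle (8, 3), a share 0.8 of the remaining income goes to q_1: q_1* = 8 + 0.8·(I − 8p_1 − 3p_2)/p_1.
Discretionary income = 252 − 8·2 − 3·10.6 = 204.2; q_2* = 3 + 0.2·204.2/10.6 = 6.8528.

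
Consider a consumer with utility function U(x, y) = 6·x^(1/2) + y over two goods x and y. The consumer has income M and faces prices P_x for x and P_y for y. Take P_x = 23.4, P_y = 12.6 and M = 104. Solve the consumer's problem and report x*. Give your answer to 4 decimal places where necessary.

x* = 2.6095

MU_x = 3/√x, MU_y = 1. Tangency: 3/√x = P_x/P_y.
Thus x* = (3·P_y/P_x)² — independent of M — with the rest of income spent on y.
Plugging in: x* = (3·12.6/23.4)² = 2.6095.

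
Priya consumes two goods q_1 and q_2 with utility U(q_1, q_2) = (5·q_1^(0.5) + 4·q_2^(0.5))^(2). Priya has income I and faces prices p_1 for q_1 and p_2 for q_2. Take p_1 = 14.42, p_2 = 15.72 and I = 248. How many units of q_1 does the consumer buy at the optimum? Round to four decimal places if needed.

q_1* = 10.8365

Substitute q_2 = (q_2/q_1)·q_1 into the budget: q_1* = I/(p_1 + p_2·(q_2/q_1)).
Numerically q_2/q_1 = 0.538524, so q_1* = 248/(14.42 + 15.72·0.538524) = 10.8365.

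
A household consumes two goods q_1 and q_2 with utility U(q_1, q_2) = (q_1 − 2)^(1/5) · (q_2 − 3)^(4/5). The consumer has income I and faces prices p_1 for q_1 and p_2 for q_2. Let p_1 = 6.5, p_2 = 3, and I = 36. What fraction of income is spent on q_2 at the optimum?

share on q_2 = 0.5611

Let q_1' = q_1−2, q_2' = q_2−3. MRS = (1/4)·q_2'/q_1' = p_1/p_2.
Substituting into the budget: q_1* = 2 + 0.2·(I − 2·p_1 − 3·p_2)/p_1, and q_2* = 3 + 0.8·(…)/p_2.
Discretionary income = 36 − 2·6.5 − 3·3 = 14; q_1* = 2 + 0.2·14/6.5 = 2.4308; q_2* = 3 + 0.8·14/3 = 6.7333.
Expenditure on q_2: 3·6.7333 = 20.2; share = 0.5611.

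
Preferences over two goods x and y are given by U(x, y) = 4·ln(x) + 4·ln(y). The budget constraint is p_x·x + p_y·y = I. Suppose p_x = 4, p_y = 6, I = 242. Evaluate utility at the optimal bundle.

V = 25.6541

MU_x/MU_y = (4·y)/(4·x); tangency sets this equal to p_x/p_y.
Rearranging, p_y·y = p_x·x. Substituting into the budget gives p_x·x·(1 + 1) = I.
Demand: x*(p_x,p_y,I) = 0.5·I/p_x and y* = 0.5·I/p_y.
At p_x=4, p_y=6, I=242: x* = 0.5·242/4 = 30.25, y* = 20.1667.
Utility at the optimum: U(30.25, 20.1667) = 25.6541.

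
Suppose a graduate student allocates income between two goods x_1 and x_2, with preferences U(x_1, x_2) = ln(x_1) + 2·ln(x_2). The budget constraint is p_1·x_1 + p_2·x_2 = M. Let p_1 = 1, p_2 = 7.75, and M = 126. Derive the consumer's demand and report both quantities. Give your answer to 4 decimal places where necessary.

x_1* = 42, x_2* = 10.8387

At p_1=1, p_2=7.75, M=126: x_1* = 1/3·126/1 = 42, x_2* = 10.8387.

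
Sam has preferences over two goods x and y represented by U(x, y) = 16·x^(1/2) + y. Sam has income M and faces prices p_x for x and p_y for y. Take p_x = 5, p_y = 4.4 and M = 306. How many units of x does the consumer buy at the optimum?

Utility is quasi-linear in y; the FOC for x is 8/√x = p_x/p_y.
Solve: √x = 8·p_y/p_x, so x*(p_x,p_y) = (8·p_y/p_x)², and y* = (M − p_x·x*)/p_y.
Plugging in: x* = (8·4.4/5)² = 49.5616.

x* = 49.5616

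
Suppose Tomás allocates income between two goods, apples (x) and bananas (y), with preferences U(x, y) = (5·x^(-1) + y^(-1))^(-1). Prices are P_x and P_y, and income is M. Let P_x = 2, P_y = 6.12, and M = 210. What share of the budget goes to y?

share on y = 0.4389

MRS = MU_x/MU_y = 5·(y/x)^(2). Set equal to P_x/P_y.
Solve for the ratio: y/x = [(1/5)·P_x/P_y]^(0.5).
With the ratio pinned down, the budget gives x* = M/(P_x + P_y·(y/x)) and y* = (y/x)·x*.
Numerically y/x = 0.255655, so x* = 210/(2 + 6.12·0.255655) = 58.9125 and y* = 0.255655·58.9125 = 15.0613.
Expenditure on y: 6.12·15.0613 = 92.175; share = 0.4389.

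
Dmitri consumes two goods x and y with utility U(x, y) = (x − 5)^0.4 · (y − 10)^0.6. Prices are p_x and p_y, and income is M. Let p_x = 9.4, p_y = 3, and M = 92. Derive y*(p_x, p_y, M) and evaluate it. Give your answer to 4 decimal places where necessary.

This is Cobb-Douglas in (x−5, y−10): tangency gives 0.4·p_y·(y−10) = 0.6·p_x·(x−5).
After buying the subsistence bundle (5, 10), a share 0.4 of the remaining income goes to x: x* = 5 + 0.4·(M − 5p_x − 10p_y)/p_x.
Discretionary income = 92 − 5·9.4 − 10·3 = 15; y* = 10 + 0.6·15/3 = 13.

y* = 13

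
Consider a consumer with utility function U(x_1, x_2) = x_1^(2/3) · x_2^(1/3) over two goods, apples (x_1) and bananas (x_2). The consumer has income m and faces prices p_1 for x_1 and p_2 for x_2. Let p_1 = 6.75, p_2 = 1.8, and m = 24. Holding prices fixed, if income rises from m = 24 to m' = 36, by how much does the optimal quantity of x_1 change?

Tangency: MRS = 2·x_2/x_1 = p_1/p_2.
So 2/3·p_2·x_2 = 1/3·p_1·x_1; combined with the budget, a share 2/3 of income goes to x_1.
Demand: x_1*(p_1,p_2,m) = 2/3·m/p_1 and x_2* = 1/3·m/p_2.
At p_1=6.75, p_2=1.8, m=24: x_1* = 2/3·24/6.75 = 2.3704.
At m' = 36: x_1* = 3.5556. Change: 3.5556 − 2.3704 = 1.1852.

Δx_1* = 1.1852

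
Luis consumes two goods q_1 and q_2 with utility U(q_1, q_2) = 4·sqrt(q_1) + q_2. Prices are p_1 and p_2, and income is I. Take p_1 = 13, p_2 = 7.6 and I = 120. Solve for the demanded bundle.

q_1* = 1.3671, q_2* = 13.451

Solve: √q_1 = 2·p_2/p_1, so q_1*(p_1,p_2) = (2·p_2/p_1)², and q_2* = (I − p_1·q_1*)/p_2.
Plugging in: q_1* = (2·7.6/13)² = 1.3671, q_2* = 13.451.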